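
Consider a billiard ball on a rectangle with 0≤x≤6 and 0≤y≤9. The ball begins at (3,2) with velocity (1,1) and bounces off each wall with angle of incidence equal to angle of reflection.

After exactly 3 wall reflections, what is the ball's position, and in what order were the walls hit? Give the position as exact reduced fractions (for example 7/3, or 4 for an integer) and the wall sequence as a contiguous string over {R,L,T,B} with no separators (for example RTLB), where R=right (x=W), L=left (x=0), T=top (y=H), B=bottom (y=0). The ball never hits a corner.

1. t=3 → R at (6,5); v=(-1,1)
2. t=4 → T at (2,9); v=(-1,-1)
3. t=2 → L at (0,7); v=(1,-1)

Final position: (0,7)
Wall sequence: RTL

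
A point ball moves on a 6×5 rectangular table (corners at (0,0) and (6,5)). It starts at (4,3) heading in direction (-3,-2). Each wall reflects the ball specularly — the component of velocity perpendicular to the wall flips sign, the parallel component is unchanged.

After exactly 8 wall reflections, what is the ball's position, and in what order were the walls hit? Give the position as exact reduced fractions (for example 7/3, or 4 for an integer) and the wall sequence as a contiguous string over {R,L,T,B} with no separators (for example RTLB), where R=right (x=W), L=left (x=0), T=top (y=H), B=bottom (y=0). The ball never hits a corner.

1. t=4/3 → L at (0,1/3); v=(3,-2)
2. t=1/6 → B at (1/2,0); v=(3,2)
3. t=11/6 → R at (6,11/3); v=(-3,2)
4. t=2/3 → T at (4,5); v=(-3,-2)
5. t=4/3 → L at (0,7/3); v=(3,-2)
6. t=7/6 → B at (7/2,0); v=(3,2)
7. t=5/6 → R at (6,5/3); v=(-3,2)
8. t=5/3 → T at (1,5); v=(-3,-2)

Final position: (1,5)
Wall sequence: LBRTLBRT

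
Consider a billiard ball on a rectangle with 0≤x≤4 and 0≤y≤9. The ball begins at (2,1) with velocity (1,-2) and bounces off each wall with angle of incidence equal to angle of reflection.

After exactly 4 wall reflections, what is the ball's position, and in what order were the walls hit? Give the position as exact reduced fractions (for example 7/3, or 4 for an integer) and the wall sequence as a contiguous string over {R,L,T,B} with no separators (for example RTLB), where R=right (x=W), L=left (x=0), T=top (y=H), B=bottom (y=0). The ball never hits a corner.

1. t=1/2 → B at (5/2,0); v=(1,2)
2. t=3/2 → R at (4,3); v=(-1,2)
3. t=3 → T at (1,9); v=(-1,-2)
4. t=1 → L at (0,7); v=(1,-2)

Final position: (0,7)
Wall sequence: BRTL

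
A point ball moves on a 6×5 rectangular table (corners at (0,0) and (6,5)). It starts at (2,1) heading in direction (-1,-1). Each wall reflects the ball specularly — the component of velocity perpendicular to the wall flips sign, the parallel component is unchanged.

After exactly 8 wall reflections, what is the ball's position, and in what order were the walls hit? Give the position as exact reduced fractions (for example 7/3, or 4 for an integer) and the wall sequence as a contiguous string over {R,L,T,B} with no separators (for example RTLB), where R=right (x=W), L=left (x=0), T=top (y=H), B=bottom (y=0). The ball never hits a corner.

1. t=1 → B at (1,0); v=(-1,1)
2. t=1 → L at (0,1); v=(1,1)
3. t=4 → T at (4,5); v=(1,-1)
4. t=2 → R at (6,3); v=(-1,-1)
5. t=3 → B at (3,0); v=(-1,1)
6. t=3 → L at (0,3); v=(1,1)
7. t=2 → T at (2,5); v=(1,-1)
8. t=4 → R at (6,1); v=(-1,-1)

Final position: (6,1)
Wall sequence: BLTRBLTR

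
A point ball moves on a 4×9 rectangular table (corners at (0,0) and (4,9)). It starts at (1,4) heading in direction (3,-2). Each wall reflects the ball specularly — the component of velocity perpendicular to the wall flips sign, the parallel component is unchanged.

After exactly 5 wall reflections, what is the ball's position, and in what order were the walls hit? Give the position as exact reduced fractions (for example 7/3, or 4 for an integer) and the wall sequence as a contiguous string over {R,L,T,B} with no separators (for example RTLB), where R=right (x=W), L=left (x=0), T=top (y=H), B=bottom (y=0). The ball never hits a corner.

Final position: (0,6)
Wall sequence: RBLRL

1. t=1 → R at (4,2); v=(-3,-2)
2. t=1 → B at (1,0); v=(-3,2)
3. t=1/3 → L at (0,2/3); v=(3,2)
4. t=4/3 → R at (4,10/3); v=(-3,2)
5. t=4/3 → L at (0,6); v=(3,2)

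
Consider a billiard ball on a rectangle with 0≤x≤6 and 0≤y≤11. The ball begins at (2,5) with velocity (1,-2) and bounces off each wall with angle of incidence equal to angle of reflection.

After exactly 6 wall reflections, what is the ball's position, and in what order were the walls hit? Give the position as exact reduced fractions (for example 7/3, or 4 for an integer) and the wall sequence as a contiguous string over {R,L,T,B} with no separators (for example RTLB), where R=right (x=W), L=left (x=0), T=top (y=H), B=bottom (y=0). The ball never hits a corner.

Final position: (6,5)
Wall sequence: BRTLBR

1. t=5/2 → B at (9/2,0); v=(1,2)
2. t=3/2 → R at (6,3); v=(-1,2)
3. t=4 → T at (2,11); v=(-1,-2)
4. t=2 → L at (0,7); v=(1,-2)
5. t=7/2 → B at (7/2,0); v=(1,2)
6. t=5/2 → R at (6,5); v=(-1,2)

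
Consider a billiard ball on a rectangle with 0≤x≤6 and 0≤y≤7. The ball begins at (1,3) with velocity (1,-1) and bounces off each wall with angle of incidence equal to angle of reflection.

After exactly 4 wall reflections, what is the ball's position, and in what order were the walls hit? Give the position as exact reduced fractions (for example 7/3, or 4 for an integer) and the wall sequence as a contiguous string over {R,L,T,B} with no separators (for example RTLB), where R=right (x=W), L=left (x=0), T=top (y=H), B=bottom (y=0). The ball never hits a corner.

Final position: (0,6)
Wall sequence: BRTL

1. t=3 → B at (4,0); v=(1,1)
2. t=2 → R at (6,2); v=(-1,1)
3. t=5 → T at (1,7); v=(-1,-1)
4. t=1 → L at (0,6); v=(1,-1)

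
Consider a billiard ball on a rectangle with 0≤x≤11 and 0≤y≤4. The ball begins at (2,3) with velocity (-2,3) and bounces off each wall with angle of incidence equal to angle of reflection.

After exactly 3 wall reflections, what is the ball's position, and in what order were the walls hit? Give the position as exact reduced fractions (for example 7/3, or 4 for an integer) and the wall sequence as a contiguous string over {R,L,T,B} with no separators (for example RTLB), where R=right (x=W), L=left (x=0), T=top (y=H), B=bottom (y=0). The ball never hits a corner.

Final position: (4/3,0)
Wall sequence: TLB

1. t=1/3 → T at (4/3,4); v=(-2,-3)
2. t=2/3 → L at (0,2); v=(2,-3)
3. t=2/3 → B at (4/3,0); v=(2,3)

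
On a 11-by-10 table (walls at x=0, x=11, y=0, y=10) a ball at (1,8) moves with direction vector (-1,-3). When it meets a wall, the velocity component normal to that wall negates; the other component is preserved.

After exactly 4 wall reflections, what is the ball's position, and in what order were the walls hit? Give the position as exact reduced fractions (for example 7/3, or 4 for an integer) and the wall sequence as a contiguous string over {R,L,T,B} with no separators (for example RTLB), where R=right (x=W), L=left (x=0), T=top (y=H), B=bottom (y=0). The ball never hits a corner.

1. t=1 → L at (0,5); v=(1,-3)
2. t=5/3 → B at (5/3,0); v=(1,3)
3. t=10/3 → T at (5,10); v=(1,-3)
4. t=10/3 → B at (25/3,0); v=(1,3)

Final position: (25/3,0)
Wall sequence: LBTB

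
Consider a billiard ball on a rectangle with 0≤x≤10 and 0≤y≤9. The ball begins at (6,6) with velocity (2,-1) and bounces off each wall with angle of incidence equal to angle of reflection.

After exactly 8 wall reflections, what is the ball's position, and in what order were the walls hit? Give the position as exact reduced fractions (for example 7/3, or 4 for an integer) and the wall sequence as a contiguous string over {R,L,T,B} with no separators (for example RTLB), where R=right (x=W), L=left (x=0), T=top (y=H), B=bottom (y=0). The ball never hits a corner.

Final position: (6,0)
Wall sequence: RBLRTLRB

1. t=2 → R at (10,4); v=(-2,-1)
2. t=4 → B at (2,0); v=(-2,1)
3. t=1 → L at (0,1); v=(2,1)
4. t=5 → R at (10,6); v=(-2,1)
5. t=3 → T at (4,9); v=(-2,-1)
6. t=2 → L at (0,7); v=(2,-1)
7. t=5 → R at (10,2); v=(-2,-1)
8. t=2 → B at (6,0); v=(-2,1)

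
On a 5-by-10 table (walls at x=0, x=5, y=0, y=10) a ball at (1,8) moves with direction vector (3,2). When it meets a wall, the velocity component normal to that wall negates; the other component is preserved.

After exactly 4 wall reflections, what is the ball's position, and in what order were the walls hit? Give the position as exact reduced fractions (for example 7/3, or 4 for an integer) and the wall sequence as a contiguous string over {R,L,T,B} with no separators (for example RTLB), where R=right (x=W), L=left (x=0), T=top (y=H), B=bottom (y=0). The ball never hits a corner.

Final position: (5,8/3)
Wall sequence: TRLR

1. t=1 → T at (4,10); v=(3,-2)
2. t=1/3 → R at (5,28/3); v=(-3,-2)
3. t=5/3 → L at (0,6); v=(3,-2)
4. t=5/3 → R at (5,8/3); v=(-3,-2)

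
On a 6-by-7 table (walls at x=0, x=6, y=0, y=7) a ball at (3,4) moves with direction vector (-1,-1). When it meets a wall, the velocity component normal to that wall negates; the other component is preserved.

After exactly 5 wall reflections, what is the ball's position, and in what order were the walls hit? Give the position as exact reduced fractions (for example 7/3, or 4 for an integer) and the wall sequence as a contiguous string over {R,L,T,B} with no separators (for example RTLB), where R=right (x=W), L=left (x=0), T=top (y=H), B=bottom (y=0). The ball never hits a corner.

1. t=3 → L at (0,1); v=(1,-1)
2. t=1 → B at (1,0); v=(1,1)
3. t=5 → R at (6,5); v=(-1,1)
4. t=2 → T at (4,7); v=(-1,-1)
5. t=4 → L at (0,3); v=(1,-1)

Final position: (0,3)
Wall sequence: LBRTL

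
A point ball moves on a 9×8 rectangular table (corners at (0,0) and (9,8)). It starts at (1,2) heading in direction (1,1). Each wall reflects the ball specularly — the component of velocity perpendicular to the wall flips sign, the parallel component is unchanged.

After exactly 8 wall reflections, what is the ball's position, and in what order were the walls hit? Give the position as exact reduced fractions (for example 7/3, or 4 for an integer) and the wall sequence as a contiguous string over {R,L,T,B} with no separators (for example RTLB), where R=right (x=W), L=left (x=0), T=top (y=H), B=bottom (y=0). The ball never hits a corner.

Final position: (0,5)
Wall sequence: TRBLTRBL

1. t=6 → T at (7,8); v=(1,-1)
2. t=2 → R at (9,6); v=(-1,-1)
3. t=6 → B at (3,0); v=(-1,1)
4. t=3 → L at (0,3); v=(1,1)
5. t=5 → T at (5,8); v=(1,-1)
6. t=4 → R at (9,4); v=(-1,-1)
7. t=4 → B at (5,0); v=(-1,1)
8. t=5 → L at (0,5); v=(1,1)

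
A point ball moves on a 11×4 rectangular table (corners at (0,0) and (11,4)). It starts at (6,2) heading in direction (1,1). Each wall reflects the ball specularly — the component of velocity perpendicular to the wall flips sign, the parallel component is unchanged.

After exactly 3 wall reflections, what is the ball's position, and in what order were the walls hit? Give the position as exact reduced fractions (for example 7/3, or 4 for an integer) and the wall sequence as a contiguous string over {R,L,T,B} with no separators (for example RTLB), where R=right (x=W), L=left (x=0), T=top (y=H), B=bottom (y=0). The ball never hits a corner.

Final position: (10,0)
Wall sequence: TRB

1. t=2 → T at (8,4); v=(1,-1)
2. t=3 → R at (11,1); v=(-1,-1)
3. t=1 → B at (10,0); v=(-1,1)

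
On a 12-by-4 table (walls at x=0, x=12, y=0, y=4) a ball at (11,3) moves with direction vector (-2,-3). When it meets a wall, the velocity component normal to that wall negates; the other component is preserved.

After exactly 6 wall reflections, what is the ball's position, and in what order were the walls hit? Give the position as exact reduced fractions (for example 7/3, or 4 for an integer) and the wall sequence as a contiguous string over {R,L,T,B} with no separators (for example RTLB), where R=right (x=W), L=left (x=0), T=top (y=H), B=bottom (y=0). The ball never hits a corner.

1. t=1 → B at (9,0); v=(-2,3)
2. t=4/3 → T at (19/3,4); v=(-2,-3)
3. t=4/3 → B at (11/3,0); v=(-2,3)
4. t=4/3 → T at (1,4); v=(-2,-3)
5. t=1/2 → L at (0,5/2); v=(2,-3)
6. t=5/6 → B at (5/3,0); v=(2,3)

Final position: (5/3,0)
Wall sequence: BTBTLB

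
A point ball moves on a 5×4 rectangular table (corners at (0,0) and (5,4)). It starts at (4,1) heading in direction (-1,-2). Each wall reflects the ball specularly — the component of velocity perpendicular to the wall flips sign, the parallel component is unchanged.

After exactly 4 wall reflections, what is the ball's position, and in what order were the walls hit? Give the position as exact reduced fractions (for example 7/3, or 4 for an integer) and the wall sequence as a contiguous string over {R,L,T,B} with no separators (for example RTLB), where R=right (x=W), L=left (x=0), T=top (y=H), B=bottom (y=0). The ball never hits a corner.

1. t=1/2 → B at (7/2,0); v=(-1,2)
2. t=2 → T at (3/2,4); v=(-1,-2)
3. t=3/2 → L at (0,1); v=(1,-2)
4. t=1/2 → B at (1/2,0); v=(1,2)

Final position: (1/2,0)
Wall sequence: BTLB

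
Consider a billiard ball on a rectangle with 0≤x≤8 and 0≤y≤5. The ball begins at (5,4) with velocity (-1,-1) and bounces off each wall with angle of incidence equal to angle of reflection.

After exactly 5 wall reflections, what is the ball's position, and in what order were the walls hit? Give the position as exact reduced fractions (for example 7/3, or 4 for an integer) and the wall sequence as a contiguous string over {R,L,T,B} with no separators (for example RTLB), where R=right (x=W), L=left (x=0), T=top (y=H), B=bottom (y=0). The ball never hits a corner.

Final position: (7,0)
Wall sequence: BLTRB

1. t=4 → B at (1,0); v=(-1,1)
2. t=1 → L at (0,1); v=(1,1)
3. t=4 → T at (4,5); v=(1,-1)
4. t=4 → R at (8,1); v=(-1,-1)
5. t=1 → B at (7,0); v=(-1,1)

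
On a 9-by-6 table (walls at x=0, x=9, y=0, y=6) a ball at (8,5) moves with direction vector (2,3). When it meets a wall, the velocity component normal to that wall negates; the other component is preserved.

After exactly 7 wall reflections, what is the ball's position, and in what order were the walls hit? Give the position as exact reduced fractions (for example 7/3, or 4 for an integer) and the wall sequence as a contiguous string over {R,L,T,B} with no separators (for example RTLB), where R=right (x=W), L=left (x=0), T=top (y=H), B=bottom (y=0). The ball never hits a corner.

1. t=1/3 → T at (26/3,6); v=(2,-3)
2. t=1/6 → R at (9,11/2); v=(-2,-3)
3. t=11/6 → B at (16/3,0); v=(-2,3)
4. t=2 → T at (4/3,6); v=(-2,-3)
5. t=2/3 → L at (0,4); v=(2,-3)
6. t=4/3 → B at (8/3,0); v=(2,3)
7. t=2 → T at (20/3,6); v=(2,-3)

Final position: (20/3,6)
Wall sequence: TRBTLBT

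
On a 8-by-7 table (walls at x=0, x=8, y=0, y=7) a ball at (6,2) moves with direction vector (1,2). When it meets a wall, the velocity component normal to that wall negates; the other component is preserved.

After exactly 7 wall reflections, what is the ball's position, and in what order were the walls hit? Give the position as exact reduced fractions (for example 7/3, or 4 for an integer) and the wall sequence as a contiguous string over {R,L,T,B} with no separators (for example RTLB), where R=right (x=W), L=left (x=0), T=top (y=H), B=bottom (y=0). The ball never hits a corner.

Final position: (13/2,7)
Wall sequence: RTBTLBT

1. t=2 → R at (8,6); v=(-1,2)
2. t=1/2 → T at (15/2,7); v=(-1,-2)
3. t=7/2 → B at (4,0); v=(-1,2)
4. t=7/2 → T at (1/2,7); v=(-1,-2)
5. t=1/2 → L at (0,6); v=(1,-2)
6. t=3 → B at (3,0); v=(1,2)
7. t=7/2 → T at (13/2,7); v=(1,-2)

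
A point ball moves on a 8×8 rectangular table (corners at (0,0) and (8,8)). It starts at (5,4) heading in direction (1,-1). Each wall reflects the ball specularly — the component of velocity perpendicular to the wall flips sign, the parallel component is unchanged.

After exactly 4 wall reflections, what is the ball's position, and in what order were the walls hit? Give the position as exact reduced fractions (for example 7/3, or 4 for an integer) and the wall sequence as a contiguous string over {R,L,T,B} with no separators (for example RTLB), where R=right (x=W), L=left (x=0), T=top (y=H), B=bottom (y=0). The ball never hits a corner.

Final position: (1,8)
Wall sequence: RBLT

1. t=3 → R at (8,1); v=(-1,-1)
2. t=1 → B at (7,0); v=(-1,1)
3. t=7 → L at (0,7); v=(1,1)
4. t=1 → T at (1,8); v=(1,-1)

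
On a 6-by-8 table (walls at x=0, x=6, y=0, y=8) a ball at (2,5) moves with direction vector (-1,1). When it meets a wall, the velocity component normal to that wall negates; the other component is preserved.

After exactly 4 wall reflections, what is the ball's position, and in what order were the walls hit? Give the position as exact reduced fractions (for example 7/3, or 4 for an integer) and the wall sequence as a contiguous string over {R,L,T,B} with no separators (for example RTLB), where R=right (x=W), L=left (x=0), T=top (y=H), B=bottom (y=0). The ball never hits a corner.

1. t=2 → L at (0,7); v=(1,1)
2. t=1 → T at (1,8); v=(1,-1)
3. t=5 → R at (6,3); v=(-1,-1)
4. t=3 → B at (3,0); v=(-1,1)

Final position: (3,0)
Wall sequence: LTRB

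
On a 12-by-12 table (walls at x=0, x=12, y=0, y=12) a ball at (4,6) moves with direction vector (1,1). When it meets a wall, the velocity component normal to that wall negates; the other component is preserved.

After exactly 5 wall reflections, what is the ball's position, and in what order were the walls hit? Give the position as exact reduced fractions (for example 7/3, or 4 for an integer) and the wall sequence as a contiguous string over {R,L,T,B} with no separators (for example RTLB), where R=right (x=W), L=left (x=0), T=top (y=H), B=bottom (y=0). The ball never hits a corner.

Final position: (10,12)
Wall sequence: TRBLT

1. t=6 → T at (10,12); v=(1,-1)
2. t=2 → R at (12,10); v=(-1,-1)
3. t=10 → B at (2,0); v=(-1,1)
4. t=2 → L at (0,2); v=(1,1)
5. t=10 → T at (10,12); v=(1,-1)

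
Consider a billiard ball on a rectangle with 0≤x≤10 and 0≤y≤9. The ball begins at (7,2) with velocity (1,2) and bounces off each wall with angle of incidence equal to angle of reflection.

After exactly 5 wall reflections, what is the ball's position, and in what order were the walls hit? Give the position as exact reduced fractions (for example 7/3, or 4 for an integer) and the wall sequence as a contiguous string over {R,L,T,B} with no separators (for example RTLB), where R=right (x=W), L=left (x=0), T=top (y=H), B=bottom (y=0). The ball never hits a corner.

1. t=3 → R at (10,8); v=(-1,2)
2. t=1/2 → T at (19/2,9); v=(-1,-2)
3. t=9/2 → B at (5,0); v=(-1,2)
4. t=9/2 → T at (1/2,9); v=(-1,-2)
5. t=1/2 → L at (0,8); v=(1,-2)

Final position: (0,8)
Wall sequence: RTBTL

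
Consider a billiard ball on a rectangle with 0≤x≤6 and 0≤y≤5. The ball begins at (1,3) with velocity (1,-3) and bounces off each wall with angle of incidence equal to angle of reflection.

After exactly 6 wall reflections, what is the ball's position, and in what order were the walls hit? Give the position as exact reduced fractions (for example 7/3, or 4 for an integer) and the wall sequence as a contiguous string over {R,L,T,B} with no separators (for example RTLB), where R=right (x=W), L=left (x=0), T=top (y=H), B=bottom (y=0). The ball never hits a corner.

1. t=1 → B at (2,0); v=(1,3)
2. t=5/3 → T at (11/3,5); v=(1,-3)
3. t=5/3 → B at (16/3,0); v=(1,3)
4. t=2/3 → R at (6,2); v=(-1,3)
5. t=1 → T at (5,5); v=(-1,-3)
6. t=5/3 → B at (10/3,0); v=(-1,3)

Final position: (10/3,0)
Wall sequence: BTBRTB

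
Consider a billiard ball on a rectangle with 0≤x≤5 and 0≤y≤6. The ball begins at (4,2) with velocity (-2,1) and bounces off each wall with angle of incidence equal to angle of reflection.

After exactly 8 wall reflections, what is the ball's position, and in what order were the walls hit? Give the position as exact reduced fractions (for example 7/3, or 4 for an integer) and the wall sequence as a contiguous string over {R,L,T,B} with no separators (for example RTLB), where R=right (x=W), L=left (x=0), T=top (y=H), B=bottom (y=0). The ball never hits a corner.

Final position: (5,9/2)
Wall sequence: LTRLRBLR

1. t=2 → L at (0,4); v=(2,1)
2. t=2 → T at (4,6); v=(2,-1)
3. t=1/2 → R at (5,11/2); v=(-2,-1)
4. t=5/2 → L at (0,3); v=(2,-1)
5. t=5/2 → R at (5,1/2); v=(-2,-1)
6. t=1/2 → B at (4,0); v=(-2,1)
7. t=2 → L at (0,2); v=(2,1)
8. t=5/2 → R at (5,9/2); v=(-2,1)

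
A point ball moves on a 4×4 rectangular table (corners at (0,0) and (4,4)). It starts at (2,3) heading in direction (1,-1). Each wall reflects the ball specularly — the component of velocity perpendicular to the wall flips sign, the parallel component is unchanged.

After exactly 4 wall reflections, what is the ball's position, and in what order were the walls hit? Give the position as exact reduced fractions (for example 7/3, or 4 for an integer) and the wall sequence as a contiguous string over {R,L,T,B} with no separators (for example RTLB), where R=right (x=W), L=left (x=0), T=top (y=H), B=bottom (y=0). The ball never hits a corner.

1. t=2 → R at (4,1); v=(-1,-1)
2. t=1 → B at (3,0); v=(-1,1)
3. t=3 → L at (0,3); v=(1,1)
4. t=1 → T at (1,4); v=(1,-1)

Final position: (1,4)
Wall sequence: RBLT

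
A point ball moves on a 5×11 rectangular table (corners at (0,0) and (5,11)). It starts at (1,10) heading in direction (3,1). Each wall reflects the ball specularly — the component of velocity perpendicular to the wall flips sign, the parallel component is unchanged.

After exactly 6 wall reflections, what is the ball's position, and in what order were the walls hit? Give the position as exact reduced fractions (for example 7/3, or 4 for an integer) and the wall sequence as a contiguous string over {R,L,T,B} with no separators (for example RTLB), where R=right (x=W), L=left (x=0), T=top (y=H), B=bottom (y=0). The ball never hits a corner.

Final position: (5,4)
Wall sequence: TRLRLR

1. t=1 → T at (4,11); v=(3,-1)
2. t=1/3 → R at (5,32/3); v=(-3,-1)
3. t=5/3 → L at (0,9); v=(3,-1)
4. t=5/3 → R at (5,22/3); v=(-3,-1)
5. t=5/3 → L at (0,17/3); v=(3,-1)
6. t=5/3 → R at (5,4); v=(-3,-1)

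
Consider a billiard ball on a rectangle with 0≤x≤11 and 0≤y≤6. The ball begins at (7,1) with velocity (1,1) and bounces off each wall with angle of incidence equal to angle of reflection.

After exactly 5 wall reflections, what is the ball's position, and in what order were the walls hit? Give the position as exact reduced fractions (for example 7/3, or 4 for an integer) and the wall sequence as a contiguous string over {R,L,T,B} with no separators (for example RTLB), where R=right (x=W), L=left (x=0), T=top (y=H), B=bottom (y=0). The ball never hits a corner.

1. t=4 → R at (11,5); v=(-1,1)
2. t=1 → T at (10,6); v=(-1,-1)
3. t=6 → B at (4,0); v=(-1,1)
4. t=4 → L at (0,4); v=(1,1)
5. t=2 → T at (2,6); v=(1,-1)

Final position: (2,6)
Wall sequence: RTBLT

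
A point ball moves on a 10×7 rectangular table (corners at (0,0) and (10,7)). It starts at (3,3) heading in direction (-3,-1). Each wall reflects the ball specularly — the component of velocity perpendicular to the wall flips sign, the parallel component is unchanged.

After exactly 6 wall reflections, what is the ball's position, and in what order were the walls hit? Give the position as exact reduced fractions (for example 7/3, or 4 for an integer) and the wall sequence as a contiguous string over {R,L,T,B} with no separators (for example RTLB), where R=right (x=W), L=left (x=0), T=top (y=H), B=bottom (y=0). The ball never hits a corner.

Final position: (10,6)
Wall sequence: LBRLTR

1. t=1 → L at (0,2); v=(3,-1)
2. t=2 → B at (6,0); v=(3,1)
3. t=4/3 → R at (10,4/3); v=(-3,1)
4. t=10/3 → L at (0,14/3); v=(3,1)
5. t=7/3 → T at (7,7); v=(3,-1)
6. t=1 → R at (10,6); v=(-3,-1)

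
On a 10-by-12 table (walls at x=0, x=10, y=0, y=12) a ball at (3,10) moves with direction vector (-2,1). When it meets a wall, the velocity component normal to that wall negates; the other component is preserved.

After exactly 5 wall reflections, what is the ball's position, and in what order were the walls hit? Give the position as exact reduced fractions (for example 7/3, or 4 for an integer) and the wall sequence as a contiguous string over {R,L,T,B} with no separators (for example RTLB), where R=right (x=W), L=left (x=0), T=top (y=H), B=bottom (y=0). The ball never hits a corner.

Final position: (5,0)
Wall sequence: LTRLB

1. t=3/2 → L at (0,23/2); v=(2,1)
2. t=1/2 → T at (1,12); v=(2,-1)
3. t=9/2 → R at (10,15/2); v=(-2,-1)
4. t=5 → L at (0,5/2); v=(2,-1)
5. t=5/2 → B at (5,0); v=(2,1)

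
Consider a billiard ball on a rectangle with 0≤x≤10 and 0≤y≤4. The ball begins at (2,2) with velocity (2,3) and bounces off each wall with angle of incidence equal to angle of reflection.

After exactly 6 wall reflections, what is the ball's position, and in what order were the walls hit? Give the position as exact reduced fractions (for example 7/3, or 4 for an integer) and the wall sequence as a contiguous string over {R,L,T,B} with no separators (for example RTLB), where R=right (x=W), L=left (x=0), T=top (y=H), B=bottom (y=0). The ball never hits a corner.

Final position: (6,4)
Wall sequence: TBTRBT

1. t=2/3 → T at (10/3,4); v=(2,-3)
2. t=4/3 → B at (6,0); v=(2,3)
3. t=4/3 → T at (26/3,4); v=(2,-3)
4. t=2/3 → R at (10,2); v=(-2,-3)
5. t=2/3 → B at (26/3,0); v=(-2,3)
6. t=4/3 → T at (6,4); v=(-2,-3)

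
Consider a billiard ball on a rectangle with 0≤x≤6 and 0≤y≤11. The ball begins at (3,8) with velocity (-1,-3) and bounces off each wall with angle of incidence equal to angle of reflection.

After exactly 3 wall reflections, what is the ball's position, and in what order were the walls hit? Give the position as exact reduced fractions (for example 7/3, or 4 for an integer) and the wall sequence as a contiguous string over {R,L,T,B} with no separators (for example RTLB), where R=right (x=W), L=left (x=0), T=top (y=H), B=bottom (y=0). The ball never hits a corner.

Final position: (10/3,11)
Wall sequence: BLT

1. t=8/3 → B at (1/3,0); v=(-1,3)
2. t=1/3 → L at (0,1); v=(1,3)
3. t=10/3 → T at (10/3,11); v=(1,-3)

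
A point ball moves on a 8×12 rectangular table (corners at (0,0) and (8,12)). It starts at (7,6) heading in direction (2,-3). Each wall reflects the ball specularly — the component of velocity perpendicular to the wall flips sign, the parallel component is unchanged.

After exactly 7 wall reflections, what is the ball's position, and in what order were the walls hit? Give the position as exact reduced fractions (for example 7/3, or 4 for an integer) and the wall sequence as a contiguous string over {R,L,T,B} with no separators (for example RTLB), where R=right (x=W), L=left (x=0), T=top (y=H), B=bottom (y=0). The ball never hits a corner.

1. t=1/2 → R at (8,9/2); v=(-2,-3)
2. t=3/2 → B at (5,0); v=(-2,3)
3. t=5/2 → L at (0,15/2); v=(2,3)
4. t=3/2 → T at (3,12); v=(2,-3)
5. t=5/2 → R at (8,9/2); v=(-2,-3)
6. t=3/2 → B at (5,0); v=(-2,3)
7. t=5/2 → L at (0,15/2); v=(2,3)

Final position: (0,15/2)
Wall sequence: RBLTRBL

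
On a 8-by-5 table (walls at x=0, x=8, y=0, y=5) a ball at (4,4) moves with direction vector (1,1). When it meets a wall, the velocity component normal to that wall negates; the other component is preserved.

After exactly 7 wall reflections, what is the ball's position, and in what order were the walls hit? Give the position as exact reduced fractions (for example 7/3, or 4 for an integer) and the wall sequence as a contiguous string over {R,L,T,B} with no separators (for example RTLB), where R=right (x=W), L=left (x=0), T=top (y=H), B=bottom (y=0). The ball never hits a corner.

Final position: (8,4)
Wall sequence: TRBTLBR

1. t=1 → T at (5,5); v=(1,-1)
2. t=3 → R at (8,2); v=(-1,-1)
3. t=2 → B at (6,0); v=(-1,1)
4. t=5 → T at (1,5); v=(-1,-1)
5. t=1 → L at (0,4); v=(1,-1)
6. t=4 → B at (4,0); v=(1,1)
7. t=4 → R at (8,4); v=(-1,1)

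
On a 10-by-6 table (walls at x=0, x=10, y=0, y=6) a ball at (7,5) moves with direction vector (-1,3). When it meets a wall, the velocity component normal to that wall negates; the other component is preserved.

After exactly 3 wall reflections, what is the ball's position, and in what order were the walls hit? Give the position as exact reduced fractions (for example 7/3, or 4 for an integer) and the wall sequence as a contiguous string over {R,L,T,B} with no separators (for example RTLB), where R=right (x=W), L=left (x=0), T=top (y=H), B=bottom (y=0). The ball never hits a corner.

Final position: (8/3,6)
Wall sequence: TBT

1. t=1/3 → T at (20/3,6); v=(-1,-3)
2. t=2 → B at (14/3,0); v=(-1,3)
3. t=2 → T at (8/3,6); v=(-1,-3)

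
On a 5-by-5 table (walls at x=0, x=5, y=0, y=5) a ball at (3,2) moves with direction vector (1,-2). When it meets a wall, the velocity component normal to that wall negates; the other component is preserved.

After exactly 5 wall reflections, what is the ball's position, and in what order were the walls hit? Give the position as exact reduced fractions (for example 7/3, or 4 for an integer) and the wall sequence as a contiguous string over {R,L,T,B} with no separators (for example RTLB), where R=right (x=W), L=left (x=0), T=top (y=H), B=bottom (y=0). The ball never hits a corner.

Final position: (0,2)
Wall sequence: BRTBL

1. t=1 → B at (4,0); v=(1,2)
2. t=1 → R at (5,2); v=(-1,2)
3. t=3/2 → T at (7/2,5); v=(-1,-2)
4. t=5/2 → B at (1,0); v=(-1,2)
5. t=1 → L at (0,2); v=(1,2)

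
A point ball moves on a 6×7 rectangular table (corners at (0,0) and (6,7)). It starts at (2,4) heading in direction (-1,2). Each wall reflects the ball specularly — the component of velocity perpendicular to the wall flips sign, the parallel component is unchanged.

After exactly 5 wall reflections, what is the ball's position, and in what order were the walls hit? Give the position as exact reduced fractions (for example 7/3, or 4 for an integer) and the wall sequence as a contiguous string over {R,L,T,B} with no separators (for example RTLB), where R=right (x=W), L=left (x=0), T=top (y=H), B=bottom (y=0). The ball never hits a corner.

Final position: (11/2,7)
Wall sequence: TLBRT

1. t=3/2 → T at (1/2,7); v=(-1,-2)
2. t=1/2 → L at (0,6); v=(1,-2)
3. t=3 → B at (3,0); v=(1,2)
4. t=3 → R at (6,6); v=(-1,2)
5. t=1/2 → T at (11/2,7); v=(-1,-2)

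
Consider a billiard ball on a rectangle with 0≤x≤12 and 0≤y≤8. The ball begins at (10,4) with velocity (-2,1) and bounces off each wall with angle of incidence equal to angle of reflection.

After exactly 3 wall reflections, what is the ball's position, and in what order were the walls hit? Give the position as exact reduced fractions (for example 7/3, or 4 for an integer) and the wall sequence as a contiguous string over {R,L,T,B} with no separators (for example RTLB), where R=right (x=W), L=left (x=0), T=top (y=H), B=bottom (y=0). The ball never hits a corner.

Final position: (12,1)
Wall sequence: TLR

1. t=4 → T at (2,8); v=(-2,-1)
2. t=1 → L at (0,7); v=(2,-1)
3. t=6 → R at (12,1); v=(-2,-1)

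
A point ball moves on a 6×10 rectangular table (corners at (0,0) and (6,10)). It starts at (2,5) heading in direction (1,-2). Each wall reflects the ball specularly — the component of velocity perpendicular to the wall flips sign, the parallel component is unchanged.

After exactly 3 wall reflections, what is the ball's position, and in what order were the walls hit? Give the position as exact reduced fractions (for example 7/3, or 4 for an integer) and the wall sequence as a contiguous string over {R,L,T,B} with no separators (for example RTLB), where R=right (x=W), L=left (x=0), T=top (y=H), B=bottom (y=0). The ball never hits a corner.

Final position: (5/2,10)
Wall sequence: BRT

1. t=5/2 → B at (9/2,0); v=(1,2)
2. t=3/2 → R at (6,3); v=(-1,2)
3. t=7/2 → T at (5/2,10); v=(-1,-2)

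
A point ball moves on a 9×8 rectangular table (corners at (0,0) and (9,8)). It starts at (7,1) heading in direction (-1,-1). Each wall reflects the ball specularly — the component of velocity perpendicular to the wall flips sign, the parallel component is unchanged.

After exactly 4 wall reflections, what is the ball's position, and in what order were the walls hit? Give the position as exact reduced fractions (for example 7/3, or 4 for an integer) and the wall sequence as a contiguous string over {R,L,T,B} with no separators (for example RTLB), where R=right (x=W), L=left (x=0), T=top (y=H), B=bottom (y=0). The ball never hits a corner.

1. t=1 → B at (6,0); v=(-1,1)
2. t=6 → L at (0,6); v=(1,1)
3. t=2 → T at (2,8); v=(1,-1)
4. t=7 → R at (9,1); v=(-1,-1)

Final position: (9,1)
Wall sequence: BLTR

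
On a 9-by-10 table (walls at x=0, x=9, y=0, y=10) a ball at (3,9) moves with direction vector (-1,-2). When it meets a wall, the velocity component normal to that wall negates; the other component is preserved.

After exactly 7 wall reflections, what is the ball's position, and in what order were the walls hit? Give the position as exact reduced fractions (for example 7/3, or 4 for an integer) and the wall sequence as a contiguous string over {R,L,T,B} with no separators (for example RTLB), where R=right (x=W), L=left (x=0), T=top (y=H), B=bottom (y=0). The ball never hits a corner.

1. t=3 → L at (0,3); v=(1,-2)
2. t=3/2 → B at (3/2,0); v=(1,2)
3. t=5 → T at (13/2,10); v=(1,-2)
4. t=5/2 → R at (9,5); v=(-1,-2)
5. t=5/2 → B at (13/2,0); v=(-1,2)
6. t=5 → T at (3/2,10); v=(-1,-2)
7. t=3/2 → L at (0,7); v=(1,-2)

Final position: (0,7)
Wall sequence: LBTRBTL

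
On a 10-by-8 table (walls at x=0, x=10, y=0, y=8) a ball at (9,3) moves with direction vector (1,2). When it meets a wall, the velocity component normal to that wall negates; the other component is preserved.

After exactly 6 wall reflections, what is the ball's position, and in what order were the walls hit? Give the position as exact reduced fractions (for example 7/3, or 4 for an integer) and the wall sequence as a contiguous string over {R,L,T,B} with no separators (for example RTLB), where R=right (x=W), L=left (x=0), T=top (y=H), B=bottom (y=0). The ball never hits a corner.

1. t=1 → R at (10,5); v=(-1,2)
2. t=3/2 → T at (17/2,8); v=(-1,-2)
3. t=4 → B at (9/2,0); v=(-1,2)
4. t=4 → T at (1/2,8); v=(-1,-2)
5. t=1/2 → L at (0,7); v=(1,-2)
6. t=7/2 → B at (7/2,0); v=(1,2)

Final position: (7/2,0)
Wall sequence: RTBTLB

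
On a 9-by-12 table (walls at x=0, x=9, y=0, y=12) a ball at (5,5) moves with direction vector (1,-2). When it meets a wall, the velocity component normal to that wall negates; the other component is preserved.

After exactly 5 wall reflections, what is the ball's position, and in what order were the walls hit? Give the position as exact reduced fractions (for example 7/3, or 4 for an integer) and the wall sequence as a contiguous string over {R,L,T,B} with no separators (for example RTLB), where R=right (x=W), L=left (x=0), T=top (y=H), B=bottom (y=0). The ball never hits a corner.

Final position: (3/2,0)
Wall sequence: BRTLB

1. t=5/2 → B at (15/2,0); v=(1,2)
2. t=3/2 → R at (9,3); v=(-1,2)
3. t=9/2 → T at (9/2,12); v=(-1,-2)
4. t=9/2 → L at (0,3); v=(1,-2)
5. t=3/2 → B at (3/2,0); v=(1,2)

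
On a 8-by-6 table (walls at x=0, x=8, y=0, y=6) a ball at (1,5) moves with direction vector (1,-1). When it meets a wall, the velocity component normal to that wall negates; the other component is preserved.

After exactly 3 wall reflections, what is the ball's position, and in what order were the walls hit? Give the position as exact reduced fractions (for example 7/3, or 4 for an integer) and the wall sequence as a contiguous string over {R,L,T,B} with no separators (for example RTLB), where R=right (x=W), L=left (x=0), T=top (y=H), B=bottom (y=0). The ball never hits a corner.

1. t=5 → B at (6,0); v=(1,1)
2. t=2 → R at (8,2); v=(-1,1)
3. t=4 → T at (4,6); v=(-1,-1)

Final position: (4,6)
Wall sequence: BRT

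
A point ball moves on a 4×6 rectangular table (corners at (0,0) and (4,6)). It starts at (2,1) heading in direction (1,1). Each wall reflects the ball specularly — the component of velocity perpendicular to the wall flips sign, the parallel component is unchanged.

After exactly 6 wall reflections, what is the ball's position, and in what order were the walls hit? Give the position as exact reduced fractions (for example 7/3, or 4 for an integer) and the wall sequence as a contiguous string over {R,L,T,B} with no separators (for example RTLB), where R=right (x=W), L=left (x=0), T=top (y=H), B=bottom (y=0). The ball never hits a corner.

Final position: (0,3)
Wall sequence: RTLRBL

1. t=2 → R at (4,3); v=(-1,1)
2. t=3 → T at (1,6); v=(-1,-1)
3. t=1 → L at (0,5); v=(1,-1)
4. t=4 → R at (4,1); v=(-1,-1)
5. t=1 → B at (3,0); v=(-1,1)
6. t=3 → L at (0,3); v=(1,1)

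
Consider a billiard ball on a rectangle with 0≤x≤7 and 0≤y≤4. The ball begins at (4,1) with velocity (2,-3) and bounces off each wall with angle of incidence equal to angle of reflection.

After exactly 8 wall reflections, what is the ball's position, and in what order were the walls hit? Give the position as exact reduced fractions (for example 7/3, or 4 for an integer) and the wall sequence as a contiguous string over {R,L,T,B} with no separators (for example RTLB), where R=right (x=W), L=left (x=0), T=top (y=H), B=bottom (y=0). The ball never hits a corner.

1. t=1/3 → B at (14/3,0); v=(2,3)
2. t=7/6 → R at (7,7/2); v=(-2,3)
3. t=1/6 → T at (20/3,4); v=(-2,-3)
4. t=4/3 → B at (4,0); v=(-2,3)
5. t=4/3 → T at (4/3,4); v=(-2,-3)
6. t=2/3 → L at (0,2); v=(2,-3)
7. t=2/3 → B at (4/3,0); v=(2,3)
8. t=4/3 → T at (4,4); v=(2,-3)

Final position: (4,4)
Wall sequence: BRTBTLBT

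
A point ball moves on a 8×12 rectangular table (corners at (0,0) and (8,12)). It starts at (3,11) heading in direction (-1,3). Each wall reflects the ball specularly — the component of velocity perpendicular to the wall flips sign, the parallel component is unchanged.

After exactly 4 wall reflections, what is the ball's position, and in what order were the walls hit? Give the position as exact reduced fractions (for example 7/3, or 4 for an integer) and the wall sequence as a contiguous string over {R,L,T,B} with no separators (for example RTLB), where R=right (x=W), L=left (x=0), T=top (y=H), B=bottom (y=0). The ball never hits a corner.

1. t=1/3 → T at (8/3,12); v=(-1,-3)
2. t=8/3 → L at (0,4); v=(1,-3)
3. t=4/3 → B at (4/3,0); v=(1,3)
4. t=4 → T at (16/3,12); v=(1,-3)

Final position: (16/3,12)
Wall sequence: TLBT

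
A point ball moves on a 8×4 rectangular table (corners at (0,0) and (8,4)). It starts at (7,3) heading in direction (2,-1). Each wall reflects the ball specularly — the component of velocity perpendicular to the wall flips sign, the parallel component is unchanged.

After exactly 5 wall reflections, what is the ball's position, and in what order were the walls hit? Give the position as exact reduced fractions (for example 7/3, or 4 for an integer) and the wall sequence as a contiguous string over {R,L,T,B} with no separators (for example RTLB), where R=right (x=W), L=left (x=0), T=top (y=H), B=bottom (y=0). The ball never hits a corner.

Final position: (8,5/2)
Wall sequence: RBLTR

1. t=1/2 → R at (8,5/2); v=(-2,-1)
2. t=5/2 → B at (3,0); v=(-2,1)
3. t=3/2 → L at (0,3/2); v=(2,1)
4. t=5/2 → T at (5,4); v=(2,-1)
5. t=3/2 → R at (8,5/2); v=(-2,-1)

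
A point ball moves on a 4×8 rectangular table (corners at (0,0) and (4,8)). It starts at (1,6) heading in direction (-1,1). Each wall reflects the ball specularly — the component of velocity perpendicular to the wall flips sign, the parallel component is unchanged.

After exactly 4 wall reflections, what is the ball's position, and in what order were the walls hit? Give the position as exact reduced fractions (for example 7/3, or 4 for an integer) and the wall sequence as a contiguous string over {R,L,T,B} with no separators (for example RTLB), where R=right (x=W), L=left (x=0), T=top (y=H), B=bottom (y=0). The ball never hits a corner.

1. t=1 → L at (0,7); v=(1,1)
2. t=1 → T at (1,8); v=(1,-1)
3. t=3 → R at (4,5); v=(-1,-1)
4. t=4 → L at (0,1); v=(1,-1)

Final position: (0,1)
Wall sequence: LTRL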